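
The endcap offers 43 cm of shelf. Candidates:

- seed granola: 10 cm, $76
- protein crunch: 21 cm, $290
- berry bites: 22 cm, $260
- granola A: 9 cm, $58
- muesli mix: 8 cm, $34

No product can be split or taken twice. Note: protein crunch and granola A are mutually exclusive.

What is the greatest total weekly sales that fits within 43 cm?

Ranking by ratio (weekly sales/cm): protein crunch 13.81, berry bites 11.82, seed granola 7.60, granola A 6.44.
Protein crunch + berry bites uses 43 of the 43 cm and totals 550.

550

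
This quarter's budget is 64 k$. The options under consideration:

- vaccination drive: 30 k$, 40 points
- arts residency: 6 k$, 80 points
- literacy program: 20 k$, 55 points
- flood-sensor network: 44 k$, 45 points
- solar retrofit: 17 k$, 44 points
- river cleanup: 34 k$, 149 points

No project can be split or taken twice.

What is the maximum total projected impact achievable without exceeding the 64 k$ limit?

284

Density check — arts residency 13.33, river cleanup 4.38, literacy program 2.75, solar retrofit 2.59 are the best per k$.
Arts residency + literacy program + river cleanup uses 60 of the 64 k$ and totals 284.
The spare 4 k$ is too small for any remaining project, and no exchange beats 284.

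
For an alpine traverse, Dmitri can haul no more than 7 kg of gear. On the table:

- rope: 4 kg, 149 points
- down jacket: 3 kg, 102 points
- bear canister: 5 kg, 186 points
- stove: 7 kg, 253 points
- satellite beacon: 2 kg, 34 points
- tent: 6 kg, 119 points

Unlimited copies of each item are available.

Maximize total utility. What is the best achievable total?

253

Taking the top-ratio items first gives rope + down jacket for 251 (7 kg).
The 7 kg tied up in rope and down jacket is better spent on stove — total rises to 253 (7 kg).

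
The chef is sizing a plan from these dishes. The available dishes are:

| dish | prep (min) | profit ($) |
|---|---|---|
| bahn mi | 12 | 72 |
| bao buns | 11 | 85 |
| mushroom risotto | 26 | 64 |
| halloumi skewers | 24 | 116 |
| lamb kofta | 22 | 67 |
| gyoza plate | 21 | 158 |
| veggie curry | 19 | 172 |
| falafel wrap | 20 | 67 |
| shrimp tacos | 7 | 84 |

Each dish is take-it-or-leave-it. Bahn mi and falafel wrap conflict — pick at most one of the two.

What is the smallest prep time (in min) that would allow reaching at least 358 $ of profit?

47

Need the lightest bundle worth ≥ 358.
gyoza plate + veggie curry + shrimp tacos: 414 profit at 47 min.
No combination under 47 min hits 358.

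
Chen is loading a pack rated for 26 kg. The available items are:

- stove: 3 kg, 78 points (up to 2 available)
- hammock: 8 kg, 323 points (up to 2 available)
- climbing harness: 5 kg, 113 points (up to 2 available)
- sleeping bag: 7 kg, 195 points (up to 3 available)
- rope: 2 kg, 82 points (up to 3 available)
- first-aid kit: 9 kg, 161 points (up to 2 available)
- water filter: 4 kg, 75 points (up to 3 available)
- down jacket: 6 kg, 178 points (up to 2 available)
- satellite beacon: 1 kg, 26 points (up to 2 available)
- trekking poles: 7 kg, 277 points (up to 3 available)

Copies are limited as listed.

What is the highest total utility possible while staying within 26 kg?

1041

Taking the top-ratio items first gives stove + 2×hammock + 3×rope + satellite beacon for 996 (26 kg).
Reworking the packing: hammock + 2×rope + 2×trekking poles uses 26 kg and improves the total to 1041.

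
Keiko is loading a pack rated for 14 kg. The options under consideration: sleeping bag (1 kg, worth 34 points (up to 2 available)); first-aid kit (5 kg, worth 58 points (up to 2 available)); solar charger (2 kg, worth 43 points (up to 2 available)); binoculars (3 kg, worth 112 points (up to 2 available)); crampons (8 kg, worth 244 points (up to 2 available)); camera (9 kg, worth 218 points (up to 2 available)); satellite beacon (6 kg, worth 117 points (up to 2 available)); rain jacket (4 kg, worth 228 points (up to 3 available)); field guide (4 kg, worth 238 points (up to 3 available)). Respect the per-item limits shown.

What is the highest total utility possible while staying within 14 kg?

Best packing: 2×sleeping bag + 3×field guide — 14 kg, 782 total.

782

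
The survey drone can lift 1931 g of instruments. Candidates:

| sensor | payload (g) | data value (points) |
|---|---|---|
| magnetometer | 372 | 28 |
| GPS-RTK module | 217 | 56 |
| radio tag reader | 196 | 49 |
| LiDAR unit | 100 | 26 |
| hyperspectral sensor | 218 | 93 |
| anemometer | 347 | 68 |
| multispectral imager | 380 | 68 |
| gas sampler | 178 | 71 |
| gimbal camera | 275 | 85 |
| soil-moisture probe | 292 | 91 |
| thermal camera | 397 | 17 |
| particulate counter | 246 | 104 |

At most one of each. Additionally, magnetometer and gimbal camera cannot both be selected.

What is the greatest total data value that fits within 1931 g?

By data value per g: hyperspectral sensor 0.43, particulate counter 0.42, gas sampler 0.40, soil-moisture probe 0.31 lead.
Filling by ratio: GPS-RTK module + radio tag reader + LiDAR unit + hyperspectral sensor + gas sampler + gimbal camera + soil-moisture probe + particulate counter for 575, with 209 g left unused.
Dropping radio tag reader frees 196 g; slotting in anemometer (347 g) lifts the total to 594 at 1873 g.
No other feasible combination exceeds 594.

594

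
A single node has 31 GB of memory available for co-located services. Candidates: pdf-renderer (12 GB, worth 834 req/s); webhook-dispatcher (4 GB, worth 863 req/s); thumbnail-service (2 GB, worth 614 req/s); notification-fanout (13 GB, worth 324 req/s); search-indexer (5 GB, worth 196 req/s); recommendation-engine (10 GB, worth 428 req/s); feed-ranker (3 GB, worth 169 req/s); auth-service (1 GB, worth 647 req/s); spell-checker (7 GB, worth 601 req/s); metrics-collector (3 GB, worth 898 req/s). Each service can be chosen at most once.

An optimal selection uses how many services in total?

6

Best achievable throughput is 4457.
pdf-renderer + webhook-dispatcher + thumbnail-service + auth-service + spell-checker + metrics-collector hits 4457 at 29 GB.
All optima have 6 services.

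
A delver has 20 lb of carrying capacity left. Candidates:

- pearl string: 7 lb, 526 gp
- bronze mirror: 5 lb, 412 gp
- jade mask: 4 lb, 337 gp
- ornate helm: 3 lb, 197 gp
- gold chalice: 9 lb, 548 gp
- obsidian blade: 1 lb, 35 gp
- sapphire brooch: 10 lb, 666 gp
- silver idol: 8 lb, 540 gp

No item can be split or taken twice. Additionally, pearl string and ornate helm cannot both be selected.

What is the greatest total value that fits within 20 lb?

1486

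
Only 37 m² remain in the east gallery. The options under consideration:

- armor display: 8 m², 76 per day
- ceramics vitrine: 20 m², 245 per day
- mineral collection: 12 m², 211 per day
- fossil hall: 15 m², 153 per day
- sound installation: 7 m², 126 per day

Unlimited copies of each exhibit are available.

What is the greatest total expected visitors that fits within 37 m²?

633

Taking the top-ratio exhibits first gives 5×sound installation for 630 (35 m²).
Replace 5×sound installation with 3×mineral collection: the trade gains 3 net, giving 633 at 36 m².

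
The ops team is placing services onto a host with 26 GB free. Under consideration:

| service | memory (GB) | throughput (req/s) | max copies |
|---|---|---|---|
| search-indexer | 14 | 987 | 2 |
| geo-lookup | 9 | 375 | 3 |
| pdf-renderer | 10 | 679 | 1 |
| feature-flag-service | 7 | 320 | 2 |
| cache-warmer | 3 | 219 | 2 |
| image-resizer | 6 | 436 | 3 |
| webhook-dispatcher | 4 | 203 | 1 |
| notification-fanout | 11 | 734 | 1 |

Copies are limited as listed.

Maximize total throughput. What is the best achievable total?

The ratio heuristic lands on 2×cache-warmer + 3×image-resizer (1746) but leaves 2 GB idle.
Replace 2×image-resizer with search-indexer: the trade gains 115 net, giving 1861 at 26 GB.

1861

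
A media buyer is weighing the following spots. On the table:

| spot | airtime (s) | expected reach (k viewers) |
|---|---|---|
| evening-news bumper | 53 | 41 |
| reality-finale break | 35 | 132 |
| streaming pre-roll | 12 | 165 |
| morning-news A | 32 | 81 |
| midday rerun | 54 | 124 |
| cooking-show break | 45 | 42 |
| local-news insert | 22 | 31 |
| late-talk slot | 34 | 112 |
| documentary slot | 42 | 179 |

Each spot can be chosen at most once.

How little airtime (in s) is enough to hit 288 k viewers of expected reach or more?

47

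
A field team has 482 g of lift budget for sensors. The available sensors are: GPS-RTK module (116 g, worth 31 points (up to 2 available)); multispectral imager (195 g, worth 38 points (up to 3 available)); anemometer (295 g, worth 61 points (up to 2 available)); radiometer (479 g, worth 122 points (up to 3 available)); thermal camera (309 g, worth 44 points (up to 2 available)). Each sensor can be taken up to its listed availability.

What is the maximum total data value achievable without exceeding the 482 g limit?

Taking the top-ratio sensors first gives 2×GPS-RTK module + multispectral imager for 100 (427 g).
The 427 g tied up in 2×GPS-RTK module and multispectral imager is better spent on radiometer — total rises to 122 (479 g).
That's the maximum — no swap from here does better than 122.

122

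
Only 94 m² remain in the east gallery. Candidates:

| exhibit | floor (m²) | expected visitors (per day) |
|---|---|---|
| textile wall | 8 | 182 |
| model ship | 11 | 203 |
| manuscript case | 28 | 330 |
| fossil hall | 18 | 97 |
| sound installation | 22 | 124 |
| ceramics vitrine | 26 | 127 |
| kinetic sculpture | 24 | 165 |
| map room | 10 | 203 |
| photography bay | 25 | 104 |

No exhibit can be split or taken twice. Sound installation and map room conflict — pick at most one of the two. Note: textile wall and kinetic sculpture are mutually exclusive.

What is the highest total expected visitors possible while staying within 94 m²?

Textile wall + model ship + manuscript case + ceramics vitrine + map room uses 83 of the 94 m² and totals 1045.
The closest alternative, textile wall + model ship + manuscript case + map room + photography bay, reaches only 1022.

1045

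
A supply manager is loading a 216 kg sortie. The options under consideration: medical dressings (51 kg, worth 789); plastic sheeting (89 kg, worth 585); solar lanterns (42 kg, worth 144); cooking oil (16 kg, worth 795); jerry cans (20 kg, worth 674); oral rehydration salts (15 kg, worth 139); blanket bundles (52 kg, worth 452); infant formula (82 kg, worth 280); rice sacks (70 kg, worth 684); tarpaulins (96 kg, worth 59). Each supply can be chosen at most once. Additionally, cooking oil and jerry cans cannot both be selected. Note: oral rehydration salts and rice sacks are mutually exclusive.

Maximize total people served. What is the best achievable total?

2720

Taking medical dressings + cooking oil + blanket bundles + rice sacks: 189 kg used, 2720 in people served.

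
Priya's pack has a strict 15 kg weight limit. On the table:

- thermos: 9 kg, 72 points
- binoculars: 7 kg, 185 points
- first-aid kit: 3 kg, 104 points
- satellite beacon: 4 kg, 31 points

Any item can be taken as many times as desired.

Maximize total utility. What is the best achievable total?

Best packing: 5×first-aid kit — 15 kg, 520 total.
Every other selection either busts 15 kg or fails to beat 520.

520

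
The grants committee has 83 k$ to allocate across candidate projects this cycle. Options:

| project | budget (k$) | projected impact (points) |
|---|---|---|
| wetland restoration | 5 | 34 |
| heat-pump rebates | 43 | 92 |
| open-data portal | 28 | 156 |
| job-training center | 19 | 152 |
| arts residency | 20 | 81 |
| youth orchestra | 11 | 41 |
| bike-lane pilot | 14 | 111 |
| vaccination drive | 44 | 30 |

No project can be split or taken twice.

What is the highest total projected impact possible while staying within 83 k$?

500

Ranking by ratio (projected impact/k$): job-training center 8.00, bike-lane pilot 7.93, wetland restoration 6.80, open-data portal 5.57.
The ratio heuristic lands on wetland restoration + open-data portal + job-training center + youth orchestra + bike-lane pilot (494) but leaves 6 k$ idle.
Replace wetland restoration and youth orchestra with arts residency: the trade gains 6 net, giving 500 at 81 k$.
That's the maximum — no swap from here does better than 500.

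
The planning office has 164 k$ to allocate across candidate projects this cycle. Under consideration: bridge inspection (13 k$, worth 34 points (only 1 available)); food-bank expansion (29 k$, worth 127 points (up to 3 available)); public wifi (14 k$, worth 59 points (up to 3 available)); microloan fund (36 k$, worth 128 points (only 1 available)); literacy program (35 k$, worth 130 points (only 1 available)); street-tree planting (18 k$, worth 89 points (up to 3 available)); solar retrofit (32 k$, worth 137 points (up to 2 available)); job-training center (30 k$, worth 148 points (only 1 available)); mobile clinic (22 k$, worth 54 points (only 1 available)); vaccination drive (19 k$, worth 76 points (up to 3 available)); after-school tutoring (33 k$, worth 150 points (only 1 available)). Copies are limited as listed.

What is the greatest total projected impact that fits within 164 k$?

761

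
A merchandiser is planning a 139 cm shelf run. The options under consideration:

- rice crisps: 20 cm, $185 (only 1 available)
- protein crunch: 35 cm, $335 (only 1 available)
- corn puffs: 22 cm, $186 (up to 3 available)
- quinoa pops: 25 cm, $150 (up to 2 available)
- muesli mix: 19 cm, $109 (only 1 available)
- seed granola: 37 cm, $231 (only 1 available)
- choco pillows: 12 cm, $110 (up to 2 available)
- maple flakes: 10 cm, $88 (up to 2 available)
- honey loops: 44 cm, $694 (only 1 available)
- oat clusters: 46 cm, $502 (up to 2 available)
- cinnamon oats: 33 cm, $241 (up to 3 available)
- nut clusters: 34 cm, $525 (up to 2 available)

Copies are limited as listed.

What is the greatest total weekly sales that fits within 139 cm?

A density-first pass picks rice crisps + honey loops + 2×nut clusters — 1929 at 132 cm.
The 20 cm tied up in rice crisps is better spent on 2×choco pillows — total rises to 1964 (136 cm).
No other feasible combination exceeds 1964.

1964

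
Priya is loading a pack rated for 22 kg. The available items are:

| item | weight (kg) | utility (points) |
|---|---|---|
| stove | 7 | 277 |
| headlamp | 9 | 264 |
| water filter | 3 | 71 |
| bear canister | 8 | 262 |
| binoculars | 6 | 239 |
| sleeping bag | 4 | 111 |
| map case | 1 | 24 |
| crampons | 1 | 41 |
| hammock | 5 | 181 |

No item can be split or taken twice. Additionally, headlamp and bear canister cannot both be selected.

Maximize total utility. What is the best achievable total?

Taking the top-ratio items first gives stove + binoculars + map case + crampons + hammock for 762 (20 kg).
Replace map case and hammock with bear canister: the trade gains 57 net, giving 819 at 22 kg.

819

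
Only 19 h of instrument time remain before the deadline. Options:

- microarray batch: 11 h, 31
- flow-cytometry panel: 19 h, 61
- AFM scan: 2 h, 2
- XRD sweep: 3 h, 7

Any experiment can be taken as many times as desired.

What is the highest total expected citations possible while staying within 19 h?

61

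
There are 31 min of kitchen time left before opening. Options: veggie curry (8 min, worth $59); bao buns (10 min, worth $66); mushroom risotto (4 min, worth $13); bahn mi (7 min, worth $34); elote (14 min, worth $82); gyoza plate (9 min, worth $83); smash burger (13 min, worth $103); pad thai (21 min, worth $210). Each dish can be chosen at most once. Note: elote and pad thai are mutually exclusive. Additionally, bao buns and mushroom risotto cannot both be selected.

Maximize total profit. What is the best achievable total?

293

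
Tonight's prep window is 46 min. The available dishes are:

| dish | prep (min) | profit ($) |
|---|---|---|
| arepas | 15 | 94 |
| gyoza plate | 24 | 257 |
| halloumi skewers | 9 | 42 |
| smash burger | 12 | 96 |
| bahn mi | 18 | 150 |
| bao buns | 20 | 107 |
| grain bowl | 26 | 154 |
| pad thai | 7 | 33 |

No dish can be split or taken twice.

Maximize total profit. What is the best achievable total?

407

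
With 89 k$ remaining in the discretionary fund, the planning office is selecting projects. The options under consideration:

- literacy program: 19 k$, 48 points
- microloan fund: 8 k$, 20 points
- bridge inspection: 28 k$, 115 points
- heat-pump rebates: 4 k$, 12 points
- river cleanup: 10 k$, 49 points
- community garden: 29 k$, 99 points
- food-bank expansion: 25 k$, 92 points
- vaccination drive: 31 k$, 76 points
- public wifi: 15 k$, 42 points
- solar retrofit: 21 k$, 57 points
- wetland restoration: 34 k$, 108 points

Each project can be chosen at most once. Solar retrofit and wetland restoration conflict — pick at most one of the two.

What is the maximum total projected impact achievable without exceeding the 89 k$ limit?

Filling by ratio: bridge inspection + heat-pump rebates + river cleanup + food-bank expansion + public wifi for 310, with 7 k$ left unused.
Dropping public wifi frees 15 k$; slotting in solar retrofit (21 k$) lifts the total to 325 at 88 k$.
Every other selection either busts 89 k$ or breaks a pairing rule or fails to beat 325.

325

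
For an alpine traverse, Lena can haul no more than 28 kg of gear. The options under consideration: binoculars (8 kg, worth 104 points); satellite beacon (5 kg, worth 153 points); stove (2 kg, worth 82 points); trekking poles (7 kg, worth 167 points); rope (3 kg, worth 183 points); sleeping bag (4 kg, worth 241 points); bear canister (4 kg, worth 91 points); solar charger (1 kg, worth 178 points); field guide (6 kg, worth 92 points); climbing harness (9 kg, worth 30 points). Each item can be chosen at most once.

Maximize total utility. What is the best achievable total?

Ranking by ratio (utility/kg): solar charger 178.00, rope 61.00, sleeping bag 60.25.
Greedy by ratio would take satellite beacon + stove + trekking poles + rope + sleeping bag + bear canister + solar charger: 26 kg used, total 1095.
Dropping bear canister frees 4 kg; slotting in field guide (6 kg) lifts the total to 1096 at 28 kg.
Runner-up satellite beacon + stove + trekking poles + rope + sleeping bag + bear canister + solar charger tops out at 1095.

1096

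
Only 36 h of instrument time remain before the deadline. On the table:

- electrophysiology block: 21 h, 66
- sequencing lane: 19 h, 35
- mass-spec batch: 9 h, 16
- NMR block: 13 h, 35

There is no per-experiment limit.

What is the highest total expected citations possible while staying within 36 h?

101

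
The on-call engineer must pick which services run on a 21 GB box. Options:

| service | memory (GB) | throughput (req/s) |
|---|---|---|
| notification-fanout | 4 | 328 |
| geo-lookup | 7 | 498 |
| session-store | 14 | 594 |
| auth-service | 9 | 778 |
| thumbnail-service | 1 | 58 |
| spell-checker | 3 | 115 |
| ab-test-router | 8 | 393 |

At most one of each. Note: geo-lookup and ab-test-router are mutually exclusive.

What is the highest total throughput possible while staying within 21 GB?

Notification-fanout + geo-lookup + auth-service + thumbnail-service uses 21 of the 21 GB and totals 1662.
Runner-up notification-fanout + geo-lookup + auth-service tops out at 1604.

1662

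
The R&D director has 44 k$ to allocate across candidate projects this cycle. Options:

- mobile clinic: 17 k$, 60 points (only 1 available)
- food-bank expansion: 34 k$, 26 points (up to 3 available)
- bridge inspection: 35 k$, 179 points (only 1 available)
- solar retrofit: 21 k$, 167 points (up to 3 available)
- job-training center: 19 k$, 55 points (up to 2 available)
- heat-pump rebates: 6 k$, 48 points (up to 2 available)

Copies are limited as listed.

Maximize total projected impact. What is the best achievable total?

Taking the top-ratio projects first gives solar retrofit + 2×heat-pump rebates for 263 (33 k$).
Dropping 2×heat-pump rebates frees 12 k$; slotting in solar retrofit (21 k$) lifts the total to 334 at 42 k$.
That's the maximum — no swap from here does better than 334.

334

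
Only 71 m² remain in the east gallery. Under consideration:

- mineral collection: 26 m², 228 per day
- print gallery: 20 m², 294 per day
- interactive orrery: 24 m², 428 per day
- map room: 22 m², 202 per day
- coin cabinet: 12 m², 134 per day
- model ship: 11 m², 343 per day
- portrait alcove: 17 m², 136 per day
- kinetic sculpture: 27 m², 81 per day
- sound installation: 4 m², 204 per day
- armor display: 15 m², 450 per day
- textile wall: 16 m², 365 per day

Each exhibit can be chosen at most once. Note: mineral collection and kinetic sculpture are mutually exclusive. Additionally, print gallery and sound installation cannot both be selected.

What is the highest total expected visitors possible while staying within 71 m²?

Best packing: interactive orrery + model ship + sound installation + armor display + textile wall — 70 m², 1790 total.
The spare 1 m² is too small for any remaining exhibit, and no feasible exchange beats 1790.

1790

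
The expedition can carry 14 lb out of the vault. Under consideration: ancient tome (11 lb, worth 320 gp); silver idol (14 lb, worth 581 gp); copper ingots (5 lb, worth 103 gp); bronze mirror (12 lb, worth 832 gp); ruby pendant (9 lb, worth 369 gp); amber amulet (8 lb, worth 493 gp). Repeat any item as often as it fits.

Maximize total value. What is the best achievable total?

832

Density check — bronze mirror 69.33, amber amulet 61.62, silver idol 41.50 are the best per lb.
Best packing: bronze mirror — 12 lb, 832 total.
No other feasible combination exceeds 832.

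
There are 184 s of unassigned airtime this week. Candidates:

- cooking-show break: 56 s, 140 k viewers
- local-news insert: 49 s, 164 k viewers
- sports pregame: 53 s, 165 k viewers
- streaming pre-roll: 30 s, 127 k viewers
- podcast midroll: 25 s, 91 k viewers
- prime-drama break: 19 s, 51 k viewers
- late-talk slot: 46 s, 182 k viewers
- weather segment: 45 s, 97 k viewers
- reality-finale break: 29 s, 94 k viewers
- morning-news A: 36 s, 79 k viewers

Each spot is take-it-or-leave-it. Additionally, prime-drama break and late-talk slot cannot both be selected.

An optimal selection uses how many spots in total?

Optimal total is 659.
For example sports pregame + streaming pre-roll + podcast midroll + late-talk slot + reality-finale break achieves it, using 183 s.
Any selection reaching 659 contains exactly 5 spots.

5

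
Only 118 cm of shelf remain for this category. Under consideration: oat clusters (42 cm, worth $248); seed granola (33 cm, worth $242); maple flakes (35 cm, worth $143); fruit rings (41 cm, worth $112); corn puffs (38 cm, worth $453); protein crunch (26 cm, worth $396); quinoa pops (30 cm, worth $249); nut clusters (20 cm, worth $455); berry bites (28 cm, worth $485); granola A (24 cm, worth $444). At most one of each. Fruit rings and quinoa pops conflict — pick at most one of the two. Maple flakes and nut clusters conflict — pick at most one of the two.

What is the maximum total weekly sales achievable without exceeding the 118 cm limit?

1837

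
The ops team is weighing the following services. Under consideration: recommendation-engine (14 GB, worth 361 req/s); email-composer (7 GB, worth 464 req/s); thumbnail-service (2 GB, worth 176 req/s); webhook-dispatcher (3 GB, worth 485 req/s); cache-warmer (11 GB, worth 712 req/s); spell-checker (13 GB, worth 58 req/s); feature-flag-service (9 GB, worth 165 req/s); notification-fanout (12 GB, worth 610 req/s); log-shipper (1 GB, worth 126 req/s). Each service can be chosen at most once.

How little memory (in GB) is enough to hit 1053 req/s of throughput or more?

Minimise GB subject to total throughput ≥ 1053.
email-composer + webhook-dispatcher + log-shipper: 1075 throughput at 11 GB.
No combination under 11 GB hits 1053.

11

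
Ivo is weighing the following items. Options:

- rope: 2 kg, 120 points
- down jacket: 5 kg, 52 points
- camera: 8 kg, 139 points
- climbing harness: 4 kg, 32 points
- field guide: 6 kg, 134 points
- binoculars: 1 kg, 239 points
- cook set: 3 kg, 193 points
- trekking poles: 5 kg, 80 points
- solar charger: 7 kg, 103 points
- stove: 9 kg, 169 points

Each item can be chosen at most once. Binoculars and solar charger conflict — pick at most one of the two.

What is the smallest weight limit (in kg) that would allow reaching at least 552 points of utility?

6

Minimise kg subject to total utility ≥ 552.
rope + binoculars + cook set: 552 utility at 6 kg.
Below 6 kg the best achievable stays under 552.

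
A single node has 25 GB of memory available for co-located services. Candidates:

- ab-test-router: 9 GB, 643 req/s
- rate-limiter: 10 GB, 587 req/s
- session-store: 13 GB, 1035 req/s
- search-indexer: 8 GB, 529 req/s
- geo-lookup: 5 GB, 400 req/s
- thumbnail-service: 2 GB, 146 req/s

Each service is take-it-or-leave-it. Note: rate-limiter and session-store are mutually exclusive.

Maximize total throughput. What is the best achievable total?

1824

By throughput per GB: geo-lookup 80.00, session-store 79.62, thumbnail-service 73.00, ab-test-router 71.44 lead.
Greedy by ratio would take session-store + geo-lookup + thumbnail-service: 20 GB used, total 1581.
Replace geo-lookup with ab-test-router: the trade gains 243 net, giving 1824 at 24 GB.
Next best is ab-test-router + search-indexer + geo-lookup + thumbnail-service at 1718 (24 GB) — short by 106.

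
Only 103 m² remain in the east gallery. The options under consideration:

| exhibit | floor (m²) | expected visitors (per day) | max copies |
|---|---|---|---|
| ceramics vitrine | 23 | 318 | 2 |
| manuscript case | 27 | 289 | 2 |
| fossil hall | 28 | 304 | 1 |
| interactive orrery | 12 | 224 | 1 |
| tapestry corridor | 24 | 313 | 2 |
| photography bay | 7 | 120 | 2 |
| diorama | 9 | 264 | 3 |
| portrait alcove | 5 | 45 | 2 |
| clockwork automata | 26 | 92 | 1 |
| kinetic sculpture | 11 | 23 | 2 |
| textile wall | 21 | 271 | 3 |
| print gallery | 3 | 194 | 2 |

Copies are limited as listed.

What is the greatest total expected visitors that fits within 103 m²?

Best packing: ceramics vitrine + interactive orrery + 2×photography bay + 3×diorama + textile wall + 2×print gallery — 103 m², 2233 total.

2233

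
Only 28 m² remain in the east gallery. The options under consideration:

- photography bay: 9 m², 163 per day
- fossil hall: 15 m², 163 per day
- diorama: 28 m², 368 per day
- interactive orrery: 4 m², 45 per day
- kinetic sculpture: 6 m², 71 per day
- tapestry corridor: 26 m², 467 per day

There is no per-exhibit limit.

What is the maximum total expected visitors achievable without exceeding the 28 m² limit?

489

Taking 3×photography bay: 27 m² used, 489 in expected visitors.
The spare 1 m² is too small for any remaining exhibit, and no exchange beats 489.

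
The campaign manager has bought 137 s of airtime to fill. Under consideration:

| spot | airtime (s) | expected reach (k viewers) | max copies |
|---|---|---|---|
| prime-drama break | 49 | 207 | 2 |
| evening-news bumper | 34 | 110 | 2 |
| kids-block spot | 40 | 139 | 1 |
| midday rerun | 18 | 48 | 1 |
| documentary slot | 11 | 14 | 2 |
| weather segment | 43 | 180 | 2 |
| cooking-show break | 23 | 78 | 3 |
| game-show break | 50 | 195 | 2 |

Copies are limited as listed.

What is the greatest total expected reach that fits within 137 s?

567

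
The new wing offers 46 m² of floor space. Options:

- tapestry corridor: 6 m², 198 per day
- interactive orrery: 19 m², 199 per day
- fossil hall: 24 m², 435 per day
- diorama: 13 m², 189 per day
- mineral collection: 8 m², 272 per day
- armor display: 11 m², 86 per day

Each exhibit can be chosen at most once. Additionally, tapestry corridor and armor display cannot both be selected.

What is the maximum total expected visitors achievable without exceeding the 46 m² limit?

Density check — mineral collection 34.00, tapestry corridor 33.00, fossil hall 18.12 are the best per m².
Tapestry corridor + fossil hall + mineral collection uses 38 of the 46 m² and totals 905.
Next best is fossil hall + diorama + mineral collection at 896 (45 m²) — short by 9.

905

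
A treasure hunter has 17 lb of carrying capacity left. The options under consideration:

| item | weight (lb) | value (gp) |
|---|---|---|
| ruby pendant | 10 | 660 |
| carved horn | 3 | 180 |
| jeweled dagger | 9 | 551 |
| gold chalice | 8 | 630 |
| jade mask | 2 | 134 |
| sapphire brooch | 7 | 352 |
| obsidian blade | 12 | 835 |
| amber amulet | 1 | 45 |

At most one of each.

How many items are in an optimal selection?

2

Optimal total is 1181.
For example jeweled dagger + gold chalice achieves it, using 17 lb.
Any selection reaching 1181 contains exactly 2 items.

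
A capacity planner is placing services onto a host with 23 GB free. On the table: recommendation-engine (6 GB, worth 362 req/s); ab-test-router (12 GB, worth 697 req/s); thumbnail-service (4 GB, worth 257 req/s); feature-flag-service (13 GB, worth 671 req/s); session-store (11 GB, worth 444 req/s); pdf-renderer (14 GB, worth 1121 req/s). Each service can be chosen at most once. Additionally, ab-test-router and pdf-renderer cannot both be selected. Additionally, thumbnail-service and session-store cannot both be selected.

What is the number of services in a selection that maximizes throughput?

2

Optimal total is 1483.
recommendation-engine + pdf-renderer hits 1483 at 20 GB.
Every optimal selection uses 2 services.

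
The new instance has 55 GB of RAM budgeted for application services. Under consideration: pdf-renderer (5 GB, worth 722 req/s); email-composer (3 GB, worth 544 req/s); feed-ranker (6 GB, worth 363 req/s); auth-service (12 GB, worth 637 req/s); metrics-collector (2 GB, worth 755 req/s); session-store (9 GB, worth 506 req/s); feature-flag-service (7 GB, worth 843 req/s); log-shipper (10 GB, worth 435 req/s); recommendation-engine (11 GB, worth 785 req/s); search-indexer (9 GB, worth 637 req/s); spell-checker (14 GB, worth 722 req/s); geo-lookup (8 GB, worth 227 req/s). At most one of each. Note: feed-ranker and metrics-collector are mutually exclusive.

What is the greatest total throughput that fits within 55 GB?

Best packing: pdf-renderer + email-composer + metrics-collector + session-store + feature-flag-service + recommendation-engine + search-indexer + geo-lookup — 54 GB, 5019 total.
Next best is pdf-renderer + email-composer + auth-service + metrics-collector + feature-flag-service + recommendation-engine + spell-checker at 5008 (54 GB) — short by 11.

5019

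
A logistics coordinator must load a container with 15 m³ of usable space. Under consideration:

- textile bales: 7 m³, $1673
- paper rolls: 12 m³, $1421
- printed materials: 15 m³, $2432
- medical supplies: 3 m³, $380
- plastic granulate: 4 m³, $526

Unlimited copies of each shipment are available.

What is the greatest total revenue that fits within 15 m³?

Best packing: 2×textile bales — 14 m³, 3346 total.
Nothing else within 15 m³ beats 3346.

3346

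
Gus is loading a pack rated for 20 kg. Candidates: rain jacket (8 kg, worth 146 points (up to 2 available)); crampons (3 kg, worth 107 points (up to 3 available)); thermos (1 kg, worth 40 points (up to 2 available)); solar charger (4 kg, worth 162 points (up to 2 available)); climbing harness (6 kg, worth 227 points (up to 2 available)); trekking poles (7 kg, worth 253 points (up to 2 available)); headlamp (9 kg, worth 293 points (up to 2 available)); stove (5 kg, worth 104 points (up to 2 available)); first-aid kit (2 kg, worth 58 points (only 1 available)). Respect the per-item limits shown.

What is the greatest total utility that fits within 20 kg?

778

Greedy by ratio would take crampons + 2×thermos + 2×solar charger + climbing harness: 19 kg used, total 738.
The 5 kg tied up in crampons and 2×thermos is better spent on climbing harness — total rises to 778 (20 kg).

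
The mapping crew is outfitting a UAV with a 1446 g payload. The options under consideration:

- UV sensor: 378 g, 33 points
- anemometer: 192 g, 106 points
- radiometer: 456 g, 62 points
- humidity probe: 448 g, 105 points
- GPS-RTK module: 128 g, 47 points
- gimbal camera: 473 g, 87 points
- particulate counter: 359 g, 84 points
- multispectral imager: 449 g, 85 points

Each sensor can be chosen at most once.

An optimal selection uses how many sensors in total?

4

The maximum data value within 1446 g is 345.
One optimal bundle: anemometer + humidity probe + GPS-RTK module + gimbal camera (1241 g).
All optima have 4 sensors.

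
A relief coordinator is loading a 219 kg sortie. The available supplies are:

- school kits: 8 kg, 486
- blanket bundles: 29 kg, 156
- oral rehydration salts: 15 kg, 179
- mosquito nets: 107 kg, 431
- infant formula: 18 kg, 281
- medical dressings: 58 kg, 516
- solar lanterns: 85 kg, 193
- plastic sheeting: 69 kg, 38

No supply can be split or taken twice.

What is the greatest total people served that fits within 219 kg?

1893

Ranking by ratio (people served/kg): school kits 60.75, infant formula 15.61, oral rehydration salts 11.93, medical dressings 8.90.
A density-first pass picks school kits + blanket bundles + oral rehydration salts + infant formula + medical dressings + solar lanterns — 1811 at 213 kg.
Replace blanket bundles and solar lanterns with mosquito nets: the trade gains 82 net, giving 1893 at 206 kg.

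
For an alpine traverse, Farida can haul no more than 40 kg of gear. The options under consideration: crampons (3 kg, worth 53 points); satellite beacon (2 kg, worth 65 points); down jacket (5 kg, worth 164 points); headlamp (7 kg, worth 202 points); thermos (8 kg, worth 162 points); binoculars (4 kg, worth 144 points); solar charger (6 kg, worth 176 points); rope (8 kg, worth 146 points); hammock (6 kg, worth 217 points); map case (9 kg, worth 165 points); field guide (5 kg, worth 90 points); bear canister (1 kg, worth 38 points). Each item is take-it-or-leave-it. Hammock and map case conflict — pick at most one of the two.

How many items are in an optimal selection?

The maximum utility within 40 kg is 1168.
satellite beacon + down jacket + headlamp + thermos + binoculars + solar charger + hammock + bear canister hits 1168 at 39 kg.
All optima have 8 items.

8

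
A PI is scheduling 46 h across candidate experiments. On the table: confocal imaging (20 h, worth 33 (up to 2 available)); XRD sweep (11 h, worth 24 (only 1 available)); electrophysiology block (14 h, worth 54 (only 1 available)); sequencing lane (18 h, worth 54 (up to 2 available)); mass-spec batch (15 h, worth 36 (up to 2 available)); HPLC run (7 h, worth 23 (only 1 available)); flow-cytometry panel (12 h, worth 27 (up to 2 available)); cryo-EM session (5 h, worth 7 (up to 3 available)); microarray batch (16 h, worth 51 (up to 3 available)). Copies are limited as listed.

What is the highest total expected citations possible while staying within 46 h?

156

Greedy by ratio would take electrophysiology block + HPLC run + cryo-EM session + microarray batch: 42 h used, total 135.
Replace HPLC run and cryo-EM session with microarray batch: the trade gains 21 net, giving 156 at 46 h.
No other feasible combination exceeds 156.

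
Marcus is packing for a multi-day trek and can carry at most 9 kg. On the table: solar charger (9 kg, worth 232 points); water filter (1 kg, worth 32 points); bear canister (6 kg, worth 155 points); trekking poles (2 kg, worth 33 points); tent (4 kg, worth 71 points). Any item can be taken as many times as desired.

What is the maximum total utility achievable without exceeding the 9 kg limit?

288

9×water filter uses 9 of the 9 kg and totals 288.
Nothing else within 9 kg beats 288.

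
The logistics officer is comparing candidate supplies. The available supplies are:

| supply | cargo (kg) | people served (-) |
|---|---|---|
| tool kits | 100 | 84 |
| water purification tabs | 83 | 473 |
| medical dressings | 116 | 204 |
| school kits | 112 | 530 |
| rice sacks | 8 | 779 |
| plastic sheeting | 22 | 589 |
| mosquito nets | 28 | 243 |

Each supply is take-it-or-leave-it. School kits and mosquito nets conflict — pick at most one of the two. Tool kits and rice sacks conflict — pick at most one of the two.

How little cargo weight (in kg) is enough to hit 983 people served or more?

Minimise kg subject to total people served ≥ 983.
Taking rice sacks + plastic sheeting gives 1368 (≥ 983) for 30 kg.
Below 30 kg the best achievable stays under 983.

30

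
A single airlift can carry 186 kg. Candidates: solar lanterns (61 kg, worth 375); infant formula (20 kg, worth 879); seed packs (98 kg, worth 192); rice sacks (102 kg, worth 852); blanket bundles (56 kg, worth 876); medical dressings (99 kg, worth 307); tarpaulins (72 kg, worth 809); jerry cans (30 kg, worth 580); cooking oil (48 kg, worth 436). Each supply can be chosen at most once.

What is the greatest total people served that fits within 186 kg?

3144

By people served per kg: infant formula 43.95, jerry cans 19.33, blanket bundles 15.64 lead.
Best packing: infant formula + blanket bundles + tarpaulins + jerry cans — 178 kg, 3144 total.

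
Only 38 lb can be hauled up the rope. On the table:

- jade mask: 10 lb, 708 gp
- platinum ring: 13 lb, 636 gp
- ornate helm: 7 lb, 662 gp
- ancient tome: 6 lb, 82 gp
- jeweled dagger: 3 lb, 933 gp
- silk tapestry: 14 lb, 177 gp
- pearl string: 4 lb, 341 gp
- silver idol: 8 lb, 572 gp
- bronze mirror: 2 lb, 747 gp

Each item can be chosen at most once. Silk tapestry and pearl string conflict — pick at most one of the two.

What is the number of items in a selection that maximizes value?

6

Best achievable value is 3963.
One optimal bundle: jade mask + ornate helm + jeweled dagger + pearl string + silver idol + bronze mirror (34 lb).
Every optimal selection uses 6 items.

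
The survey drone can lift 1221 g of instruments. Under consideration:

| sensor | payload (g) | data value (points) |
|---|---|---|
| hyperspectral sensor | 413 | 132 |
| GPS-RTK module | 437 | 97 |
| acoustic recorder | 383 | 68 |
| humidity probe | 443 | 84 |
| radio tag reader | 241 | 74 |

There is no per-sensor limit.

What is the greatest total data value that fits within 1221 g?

The ratio heuristic lands on 2×hyperspectral sensor + radio tag reader (338) but leaves 154 g idle.
Replace 2×hyperspectral sensor with 4×radio tag reader: the trade gains 32 net, giving 370 at 1205 g.
Nothing else within 1221 g beats 370.

370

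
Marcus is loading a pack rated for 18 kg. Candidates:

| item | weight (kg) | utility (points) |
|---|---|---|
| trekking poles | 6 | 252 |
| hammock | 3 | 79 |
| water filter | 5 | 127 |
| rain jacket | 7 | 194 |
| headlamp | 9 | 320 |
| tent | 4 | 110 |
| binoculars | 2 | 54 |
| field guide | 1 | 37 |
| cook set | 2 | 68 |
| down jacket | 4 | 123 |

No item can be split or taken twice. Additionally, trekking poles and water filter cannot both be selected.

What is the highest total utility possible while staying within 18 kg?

677

The ratio ordering already packs tightly: trekking poles + headlamp + field guide + cook set, 18 kg, 677.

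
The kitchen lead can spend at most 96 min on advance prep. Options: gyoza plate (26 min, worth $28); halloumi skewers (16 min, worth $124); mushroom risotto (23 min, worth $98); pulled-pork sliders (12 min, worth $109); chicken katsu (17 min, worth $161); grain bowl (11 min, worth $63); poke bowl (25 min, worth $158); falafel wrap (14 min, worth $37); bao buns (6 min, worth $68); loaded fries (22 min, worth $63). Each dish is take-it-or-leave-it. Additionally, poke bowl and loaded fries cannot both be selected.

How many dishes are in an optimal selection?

6

Optimal total is 683.
One optimal bundle: halloumi skewers + pulled-pork sliders + chicken katsu + grain bowl + poke bowl + bao buns (87 min).
All optima have 6 dishes.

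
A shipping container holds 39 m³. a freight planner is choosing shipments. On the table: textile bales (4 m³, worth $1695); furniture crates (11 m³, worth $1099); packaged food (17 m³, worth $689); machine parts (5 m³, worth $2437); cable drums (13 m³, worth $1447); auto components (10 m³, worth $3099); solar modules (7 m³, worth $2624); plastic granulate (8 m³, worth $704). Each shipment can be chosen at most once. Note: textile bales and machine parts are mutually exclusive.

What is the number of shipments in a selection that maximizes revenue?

4

Optimal total is 9607.
For example machine parts + cable drums + auto components + solar modules achieves it, using 35 m³.
All optima have 4 shipments.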